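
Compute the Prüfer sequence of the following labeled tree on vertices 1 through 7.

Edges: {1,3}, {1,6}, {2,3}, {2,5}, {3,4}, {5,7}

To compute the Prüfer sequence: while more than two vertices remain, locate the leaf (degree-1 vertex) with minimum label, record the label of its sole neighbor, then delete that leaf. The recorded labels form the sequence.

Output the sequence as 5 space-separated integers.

Step 1: leaves = {4,6,7}. Remove smallest leaf 4, emit neighbor 3.
Step 2: leaves = {6,7}. Remove smallest leaf 6, emit neighbor 1.
Step 3: leaves = {1,7}. Remove smallest leaf 1, emit neighbor 3.
Step 4: leaves = {3,7}. Remove smallest leaf 3, emit neighbor 2.
Step 5: leaves = {2,7}. Remove smallest leaf 2, emit neighbor 5.
Done: 2 vertices remain (5, 7). Sequence = [3 1 3 2 5]

Answer: 3 1 3 2 5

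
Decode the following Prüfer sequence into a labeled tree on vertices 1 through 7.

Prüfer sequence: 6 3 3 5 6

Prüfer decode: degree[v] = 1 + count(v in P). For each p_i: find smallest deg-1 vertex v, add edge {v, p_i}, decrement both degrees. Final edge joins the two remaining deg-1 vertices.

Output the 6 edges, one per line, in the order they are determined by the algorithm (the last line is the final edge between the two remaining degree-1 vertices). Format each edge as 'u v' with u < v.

Answer: 1 6
2 3
3 4
3 5
5 6
6 7

Derivation:
Initial degrees: {1:1, 2:1, 3:3, 4:1, 5:2, 6:3, 7:1}
Step 1: smallest deg-1 vertex = 1, p_1 = 6. Add edge {1,6}. Now deg[1]=0, deg[6]=2.
Step 2: smallest deg-1 vertex = 2, p_2 = 3. Add edge {2,3}. Now deg[2]=0, deg[3]=2.
Step 3: smallest deg-1 vertex = 4, p_3 = 3. Add edge {3,4}. Now deg[4]=0, deg[3]=1.
Step 4: smallest deg-1 vertex = 3, p_4 = 5. Add edge {3,5}. Now deg[3]=0, deg[5]=1.
Step 5: smallest deg-1 vertex = 5, p_5 = 6. Add edge {5,6}. Now deg[5]=0, deg[6]=1.
Final: two remaining deg-1 vertices are 6, 7. Add edge {6,7}.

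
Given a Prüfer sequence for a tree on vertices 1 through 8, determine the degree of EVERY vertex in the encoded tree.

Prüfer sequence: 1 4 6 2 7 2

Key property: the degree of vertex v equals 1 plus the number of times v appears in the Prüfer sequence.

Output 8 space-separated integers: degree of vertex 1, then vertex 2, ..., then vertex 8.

p_1 = 1: count[1] becomes 1
p_2 = 4: count[4] becomes 1
p_3 = 6: count[6] becomes 1
p_4 = 2: count[2] becomes 1
p_5 = 7: count[7] becomes 1
p_6 = 2: count[2] becomes 2
Degrees (1 + count): deg[1]=1+1=2, deg[2]=1+2=3, deg[3]=1+0=1, deg[4]=1+1=2, deg[5]=1+0=1, deg[6]=1+1=2, deg[7]=1+1=2, deg[8]=1+0=1

Answer: 2 3 1 2 1 2 2 1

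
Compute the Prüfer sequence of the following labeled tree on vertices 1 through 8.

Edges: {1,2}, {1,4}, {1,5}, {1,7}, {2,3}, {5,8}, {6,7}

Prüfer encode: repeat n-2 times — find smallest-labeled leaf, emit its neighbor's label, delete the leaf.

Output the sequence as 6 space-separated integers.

Step 1: leaves = {3,4,6,8}. Remove smallest leaf 3, emit neighbor 2.
Step 2: leaves = {2,4,6,8}. Remove smallest leaf 2, emit neighbor 1.
Step 3: leaves = {4,6,8}. Remove smallest leaf 4, emit neighbor 1.
Step 4: leaves = {6,8}. Remove smallest leaf 6, emit neighbor 7.
Step 5: leaves = {7,8}. Remove smallest leaf 7, emit neighbor 1.
Step 6: leaves = {1,8}. Remove smallest leaf 1, emit neighbor 5.
Done: 2 vertices remain (5, 8). Sequence = [2 1 1 7 1 5]

Answer: 2 1 1 7 1 5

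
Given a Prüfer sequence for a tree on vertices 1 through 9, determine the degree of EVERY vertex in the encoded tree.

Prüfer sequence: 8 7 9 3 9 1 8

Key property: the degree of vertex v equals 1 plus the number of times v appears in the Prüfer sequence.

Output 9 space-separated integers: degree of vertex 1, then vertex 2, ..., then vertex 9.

Answer: 2 1 2 1 1 1 2 3 3

Derivation:
p_1 = 8: count[8] becomes 1
p_2 = 7: count[7] becomes 1
p_3 = 9: count[9] becomes 1
p_4 = 3: count[3] becomes 1
p_5 = 9: count[9] becomes 2
p_6 = 1: count[1] becomes 1
p_7 = 8: count[8] becomes 2
Degrees (1 + count): deg[1]=1+1=2, deg[2]=1+0=1, deg[3]=1+1=2, deg[4]=1+0=1, deg[5]=1+0=1, deg[6]=1+0=1, deg[7]=1+1=2, deg[8]=1+2=3, deg[9]=1+2=3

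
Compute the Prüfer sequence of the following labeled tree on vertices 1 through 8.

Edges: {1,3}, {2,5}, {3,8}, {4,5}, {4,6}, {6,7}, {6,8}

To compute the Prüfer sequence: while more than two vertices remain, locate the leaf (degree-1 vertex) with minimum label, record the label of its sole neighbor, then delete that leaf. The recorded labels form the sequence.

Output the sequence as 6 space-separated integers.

Answer: 3 5 8 4 6 6

Derivation:
Step 1: leaves = {1,2,7}. Remove smallest leaf 1, emit neighbor 3.
Step 2: leaves = {2,3,7}. Remove smallest leaf 2, emit neighbor 5.
Step 3: leaves = {3,5,7}. Remove smallest leaf 3, emit neighbor 8.
Step 4: leaves = {5,7,8}. Remove smallest leaf 5, emit neighbor 4.
Step 5: leaves = {4,7,8}. Remove smallest leaf 4, emit neighbor 6.
Step 6: leaves = {7,8}. Remove smallest leaf 7, emit neighbor 6.
Done: 2 vertices remain (6, 8). Sequence = [3 5 8 4 6 6]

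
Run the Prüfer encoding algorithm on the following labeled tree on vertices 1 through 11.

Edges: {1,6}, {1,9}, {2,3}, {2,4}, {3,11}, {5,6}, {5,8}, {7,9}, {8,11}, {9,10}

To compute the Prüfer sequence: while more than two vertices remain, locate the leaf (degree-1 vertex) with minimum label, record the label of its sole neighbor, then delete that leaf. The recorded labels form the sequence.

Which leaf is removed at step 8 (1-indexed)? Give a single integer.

Step 1: current leaves = {4,7,10}. Remove leaf 4 (neighbor: 2).
Step 2: current leaves = {2,7,10}. Remove leaf 2 (neighbor: 3).
Step 3: current leaves = {3,7,10}. Remove leaf 3 (neighbor: 11).
Step 4: current leaves = {7,10,11}. Remove leaf 7 (neighbor: 9).
Step 5: current leaves = {10,11}. Remove leaf 10 (neighbor: 9).
Step 6: current leaves = {9,11}. Remove leaf 9 (neighbor: 1).
Step 7: current leaves = {1,11}. Remove leaf 1 (neighbor: 6).
Step 8: current leaves = {6,11}. Remove leaf 6 (neighbor: 5).

Answer: 6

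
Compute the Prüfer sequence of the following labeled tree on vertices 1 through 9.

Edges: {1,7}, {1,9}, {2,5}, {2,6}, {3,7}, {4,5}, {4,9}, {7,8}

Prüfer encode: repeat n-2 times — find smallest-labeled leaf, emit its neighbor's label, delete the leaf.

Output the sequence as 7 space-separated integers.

Answer: 7 2 5 4 9 7 1

Derivation:
Step 1: leaves = {3,6,8}. Remove smallest leaf 3, emit neighbor 7.
Step 2: leaves = {6,8}. Remove smallest leaf 6, emit neighbor 2.
Step 3: leaves = {2,8}. Remove smallest leaf 2, emit neighbor 5.
Step 4: leaves = {5,8}. Remove smallest leaf 5, emit neighbor 4.
Step 5: leaves = {4,8}. Remove smallest leaf 4, emit neighbor 9.
Step 6: leaves = {8,9}. Remove smallest leaf 8, emit neighbor 7.
Step 7: leaves = {7,9}. Remove smallest leaf 7, emit neighbor 1.
Done: 2 vertices remain (1, 9). Sequence = [7 2 5 4 9 7 1]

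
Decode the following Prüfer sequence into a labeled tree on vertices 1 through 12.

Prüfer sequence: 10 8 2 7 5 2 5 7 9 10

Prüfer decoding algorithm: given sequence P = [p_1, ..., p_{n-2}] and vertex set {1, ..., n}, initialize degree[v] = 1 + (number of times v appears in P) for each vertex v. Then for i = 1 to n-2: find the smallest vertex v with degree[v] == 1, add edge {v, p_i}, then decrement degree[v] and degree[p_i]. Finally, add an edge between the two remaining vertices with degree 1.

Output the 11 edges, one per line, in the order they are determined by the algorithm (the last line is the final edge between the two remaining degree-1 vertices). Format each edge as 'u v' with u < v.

Initial degrees: {1:1, 2:3, 3:1, 4:1, 5:3, 6:1, 7:3, 8:2, 9:2, 10:3, 11:1, 12:1}
Step 1: smallest deg-1 vertex = 1, p_1 = 10. Add edge {1,10}. Now deg[1]=0, deg[10]=2.
Step 2: smallest deg-1 vertex = 3, p_2 = 8. Add edge {3,8}. Now deg[3]=0, deg[8]=1.
Step 3: smallest deg-1 vertex = 4, p_3 = 2. Add edge {2,4}. Now deg[4]=0, deg[2]=2.
Step 4: smallest deg-1 vertex = 6, p_4 = 7. Add edge {6,7}. Now deg[6]=0, deg[7]=2.
Step 5: smallest deg-1 vertex = 8, p_5 = 5. Add edge {5,8}. Now deg[8]=0, deg[5]=2.
Step 6: smallest deg-1 vertex = 11, p_6 = 2. Add edge {2,11}. Now deg[11]=0, deg[2]=1.
Step 7: smallest deg-1 vertex = 2, p_7 = 5. Add edge {2,5}. Now deg[2]=0, deg[5]=1.
Step 8: smallest deg-1 vertex = 5, p_8 = 7. Add edge {5,7}. Now deg[5]=0, deg[7]=1.
Step 9: smallest deg-1 vertex = 7, p_9 = 9. Add edge {7,9}. Now deg[7]=0, deg[9]=1.
Step 10: smallest deg-1 vertex = 9, p_10 = 10. Add edge {9,10}. Now deg[9]=0, deg[10]=1.
Final: two remaining deg-1 vertices are 10, 12. Add edge {10,12}.

Answer: 1 10
3 8
2 4
6 7
5 8
2 11
2 5
5 7
7 9
9 10
10 12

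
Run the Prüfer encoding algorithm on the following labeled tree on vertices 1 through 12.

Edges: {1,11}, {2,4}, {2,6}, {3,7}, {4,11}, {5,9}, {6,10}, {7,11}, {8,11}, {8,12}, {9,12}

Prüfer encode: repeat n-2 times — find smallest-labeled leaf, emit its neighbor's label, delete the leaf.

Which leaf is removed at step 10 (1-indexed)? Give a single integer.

Answer: 11

Derivation:
Step 1: current leaves = {1,3,5,10}. Remove leaf 1 (neighbor: 11).
Step 2: current leaves = {3,5,10}. Remove leaf 3 (neighbor: 7).
Step 3: current leaves = {5,7,10}. Remove leaf 5 (neighbor: 9).
Step 4: current leaves = {7,9,10}. Remove leaf 7 (neighbor: 11).
Step 5: current leaves = {9,10}. Remove leaf 9 (neighbor: 12).
Step 6: current leaves = {10,12}. Remove leaf 10 (neighbor: 6).
Step 7: current leaves = {6,12}. Remove leaf 6 (neighbor: 2).
Step 8: current leaves = {2,12}. Remove leaf 2 (neighbor: 4).
Step 9: current leaves = {4,12}. Remove leaf 4 (neighbor: 11).
Step 10: current leaves = {11,12}. Remove leaf 11 (neighbor: 8).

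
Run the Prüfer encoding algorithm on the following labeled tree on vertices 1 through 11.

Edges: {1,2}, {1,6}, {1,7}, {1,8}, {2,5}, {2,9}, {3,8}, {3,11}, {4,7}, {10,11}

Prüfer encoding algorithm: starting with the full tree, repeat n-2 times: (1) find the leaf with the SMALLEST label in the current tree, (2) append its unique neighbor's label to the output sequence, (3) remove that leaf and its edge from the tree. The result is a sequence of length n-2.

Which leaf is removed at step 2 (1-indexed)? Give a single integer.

Step 1: current leaves = {4,5,6,9,10}. Remove leaf 4 (neighbor: 7).
Step 2: current leaves = {5,6,7,9,10}. Remove leaf 5 (neighbor: 2).

Answer: 5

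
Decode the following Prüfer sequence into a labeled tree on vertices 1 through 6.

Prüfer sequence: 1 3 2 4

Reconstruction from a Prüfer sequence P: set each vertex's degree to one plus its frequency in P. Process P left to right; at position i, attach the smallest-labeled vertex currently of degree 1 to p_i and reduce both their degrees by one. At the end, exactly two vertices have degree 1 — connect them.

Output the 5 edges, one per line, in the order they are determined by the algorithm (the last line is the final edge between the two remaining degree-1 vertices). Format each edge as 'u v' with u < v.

Initial degrees: {1:2, 2:2, 3:2, 4:2, 5:1, 6:1}
Step 1: smallest deg-1 vertex = 5, p_1 = 1. Add edge {1,5}. Now deg[5]=0, deg[1]=1.
Step 2: smallest deg-1 vertex = 1, p_2 = 3. Add edge {1,3}. Now deg[1]=0, deg[3]=1.
Step 3: smallest deg-1 vertex = 3, p_3 = 2. Add edge {2,3}. Now deg[3]=0, deg[2]=1.
Step 4: smallest deg-1 vertex = 2, p_4 = 4. Add edge {2,4}. Now deg[2]=0, deg[4]=1.
Final: two remaining deg-1 vertices are 4, 6. Add edge {4,6}.

Answer: 1 5
1 3
2 3
2 4
4 6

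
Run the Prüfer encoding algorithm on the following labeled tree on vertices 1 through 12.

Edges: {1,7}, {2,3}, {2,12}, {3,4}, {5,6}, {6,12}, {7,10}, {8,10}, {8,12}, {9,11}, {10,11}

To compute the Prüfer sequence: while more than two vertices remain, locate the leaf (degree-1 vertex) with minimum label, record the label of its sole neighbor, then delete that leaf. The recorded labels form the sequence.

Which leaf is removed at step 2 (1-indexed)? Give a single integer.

Step 1: current leaves = {1,4,5,9}. Remove leaf 1 (neighbor: 7).
Step 2: current leaves = {4,5,7,9}. Remove leaf 4 (neighbor: 3).

Answer: 4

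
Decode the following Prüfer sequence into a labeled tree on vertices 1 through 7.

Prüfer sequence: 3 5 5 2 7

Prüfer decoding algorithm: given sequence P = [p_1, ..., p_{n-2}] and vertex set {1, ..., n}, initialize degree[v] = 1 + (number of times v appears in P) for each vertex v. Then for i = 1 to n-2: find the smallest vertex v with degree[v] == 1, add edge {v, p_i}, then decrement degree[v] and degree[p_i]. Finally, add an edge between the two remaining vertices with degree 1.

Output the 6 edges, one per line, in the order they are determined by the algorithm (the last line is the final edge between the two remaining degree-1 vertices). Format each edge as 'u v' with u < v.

Initial degrees: {1:1, 2:2, 3:2, 4:1, 5:3, 6:1, 7:2}
Step 1: smallest deg-1 vertex = 1, p_1 = 3. Add edge {1,3}. Now deg[1]=0, deg[3]=1.
Step 2: smallest deg-1 vertex = 3, p_2 = 5. Add edge {3,5}. Now deg[3]=0, deg[5]=2.
Step 3: smallest deg-1 vertex = 4, p_3 = 5. Add edge {4,5}. Now deg[4]=0, deg[5]=1.
Step 4: smallest deg-1 vertex = 5, p_4 = 2. Add edge {2,5}. Now deg[5]=0, deg[2]=1.
Step 5: smallest deg-1 vertex = 2, p_5 = 7. Add edge {2,7}. Now deg[2]=0, deg[7]=1.
Final: two remaining deg-1 vertices are 6, 7. Add edge {6,7}.

Answer: 1 3
3 5
4 5
2 5
2 7
6 7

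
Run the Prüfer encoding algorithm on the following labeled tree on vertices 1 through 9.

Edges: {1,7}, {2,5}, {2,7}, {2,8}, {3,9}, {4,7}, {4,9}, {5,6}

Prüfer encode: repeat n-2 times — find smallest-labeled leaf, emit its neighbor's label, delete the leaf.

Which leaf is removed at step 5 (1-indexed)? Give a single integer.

Answer: 8

Derivation:
Step 1: current leaves = {1,3,6,8}. Remove leaf 1 (neighbor: 7).
Step 2: current leaves = {3,6,8}. Remove leaf 3 (neighbor: 9).
Step 3: current leaves = {6,8,9}. Remove leaf 6 (neighbor: 5).
Step 4: current leaves = {5,8,9}. Remove leaf 5 (neighbor: 2).
Step 5: current leaves = {8,9}. Remove leaf 8 (neighbor: 2).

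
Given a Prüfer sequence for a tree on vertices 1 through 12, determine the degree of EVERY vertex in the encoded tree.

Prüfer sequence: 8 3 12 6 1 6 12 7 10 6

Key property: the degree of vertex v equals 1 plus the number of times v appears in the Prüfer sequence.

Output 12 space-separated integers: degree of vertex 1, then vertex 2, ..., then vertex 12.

p_1 = 8: count[8] becomes 1
p_2 = 3: count[3] becomes 1
p_3 = 12: count[12] becomes 1
p_4 = 6: count[6] becomes 1
p_5 = 1: count[1] becomes 1
p_6 = 6: count[6] becomes 2
p_7 = 12: count[12] becomes 2
p_8 = 7: count[7] becomes 1
p_9 = 10: count[10] becomes 1
p_10 = 6: count[6] becomes 3
Degrees (1 + count): deg[1]=1+1=2, deg[2]=1+0=1, deg[3]=1+1=2, deg[4]=1+0=1, deg[5]=1+0=1, deg[6]=1+3=4, deg[7]=1+1=2, deg[8]=1+1=2, deg[9]=1+0=1, deg[10]=1+1=2, deg[11]=1+0=1, deg[12]=1+2=3

Answer: 2 1 2 1 1 4 2 2 1 2 1 3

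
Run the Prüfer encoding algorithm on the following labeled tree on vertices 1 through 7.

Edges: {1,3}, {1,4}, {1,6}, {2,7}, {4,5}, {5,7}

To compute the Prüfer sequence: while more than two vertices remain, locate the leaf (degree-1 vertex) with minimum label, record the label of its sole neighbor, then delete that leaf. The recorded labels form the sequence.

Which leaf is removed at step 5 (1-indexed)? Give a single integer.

Step 1: current leaves = {2,3,6}. Remove leaf 2 (neighbor: 7).
Step 2: current leaves = {3,6,7}. Remove leaf 3 (neighbor: 1).
Step 3: current leaves = {6,7}. Remove leaf 6 (neighbor: 1).
Step 4: current leaves = {1,7}. Remove leaf 1 (neighbor: 4).
Step 5: current leaves = {4,7}. Remove leaf 4 (neighbor: 5).

Answer: 4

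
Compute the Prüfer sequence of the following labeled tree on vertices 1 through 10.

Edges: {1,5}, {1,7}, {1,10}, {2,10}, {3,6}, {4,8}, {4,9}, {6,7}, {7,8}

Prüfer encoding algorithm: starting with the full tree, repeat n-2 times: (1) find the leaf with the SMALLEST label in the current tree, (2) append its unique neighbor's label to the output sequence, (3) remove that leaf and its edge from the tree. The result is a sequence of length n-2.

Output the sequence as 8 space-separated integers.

Step 1: leaves = {2,3,5,9}. Remove smallest leaf 2, emit neighbor 10.
Step 2: leaves = {3,5,9,10}. Remove smallest leaf 3, emit neighbor 6.
Step 3: leaves = {5,6,9,10}. Remove smallest leaf 5, emit neighbor 1.
Step 4: leaves = {6,9,10}. Remove smallest leaf 6, emit neighbor 7.
Step 5: leaves = {9,10}. Remove smallest leaf 9, emit neighbor 4.
Step 6: leaves = {4,10}. Remove smallest leaf 4, emit neighbor 8.
Step 7: leaves = {8,10}. Remove smallest leaf 8, emit neighbor 7.
Step 8: leaves = {7,10}. Remove smallest leaf 7, emit neighbor 1.
Done: 2 vertices remain (1, 10). Sequence = [10 6 1 7 4 8 7 1]

Answer: 10 6 1 7 4 8 7 1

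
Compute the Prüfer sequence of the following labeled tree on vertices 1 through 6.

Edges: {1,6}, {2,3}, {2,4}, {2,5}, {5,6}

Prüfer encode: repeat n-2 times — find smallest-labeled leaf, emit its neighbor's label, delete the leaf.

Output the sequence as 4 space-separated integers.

Step 1: leaves = {1,3,4}. Remove smallest leaf 1, emit neighbor 6.
Step 2: leaves = {3,4,6}. Remove smallest leaf 3, emit neighbor 2.
Step 3: leaves = {4,6}. Remove smallest leaf 4, emit neighbor 2.
Step 4: leaves = {2,6}. Remove smallest leaf 2, emit neighbor 5.
Done: 2 vertices remain (5, 6). Sequence = [6 2 2 5]

Answer: 6 2 2 5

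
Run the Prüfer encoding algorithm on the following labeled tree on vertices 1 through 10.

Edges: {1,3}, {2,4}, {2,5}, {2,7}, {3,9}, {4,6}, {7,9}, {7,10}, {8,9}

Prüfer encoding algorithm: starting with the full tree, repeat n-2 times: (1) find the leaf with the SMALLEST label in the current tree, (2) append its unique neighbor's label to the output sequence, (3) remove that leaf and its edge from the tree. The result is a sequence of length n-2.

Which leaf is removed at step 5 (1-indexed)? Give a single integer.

Answer: 4

Derivation:
Step 1: current leaves = {1,5,6,8,10}. Remove leaf 1 (neighbor: 3).
Step 2: current leaves = {3,5,6,8,10}. Remove leaf 3 (neighbor: 9).
Step 3: current leaves = {5,6,8,10}. Remove leaf 5 (neighbor: 2).
Step 4: current leaves = {6,8,10}. Remove leaf 6 (neighbor: 4).
Step 5: current leaves = {4,8,10}. Remove leaf 4 (neighbor: 2).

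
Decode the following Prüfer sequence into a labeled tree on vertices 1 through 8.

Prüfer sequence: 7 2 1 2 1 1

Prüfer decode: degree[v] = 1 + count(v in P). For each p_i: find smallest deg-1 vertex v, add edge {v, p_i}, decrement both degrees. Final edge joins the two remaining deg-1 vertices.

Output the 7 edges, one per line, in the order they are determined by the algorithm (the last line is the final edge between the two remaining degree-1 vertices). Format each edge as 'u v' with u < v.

Answer: 3 7
2 4
1 5
2 6
1 2
1 7
1 8

Derivation:
Initial degrees: {1:4, 2:3, 3:1, 4:1, 5:1, 6:1, 7:2, 8:1}
Step 1: smallest deg-1 vertex = 3, p_1 = 7. Add edge {3,7}. Now deg[3]=0, deg[7]=1.
Step 2: smallest deg-1 vertex = 4, p_2 = 2. Add edge {2,4}. Now deg[4]=0, deg[2]=2.
Step 3: smallest deg-1 vertex = 5, p_3 = 1. Add edge {1,5}. Now deg[5]=0, deg[1]=3.
Step 4: smallest deg-1 vertex = 6, p_4 = 2. Add edge {2,6}. Now deg[6]=0, deg[2]=1.
Step 5: smallest deg-1 vertex = 2, p_5 = 1. Add edge {1,2}. Now deg[2]=0, deg[1]=2.
Step 6: smallest deg-1 vertex = 7, p_6 = 1. Add edge {1,7}. Now deg[7]=0, deg[1]=1.
Final: two remaining deg-1 vertices are 1, 8. Add edge {1,8}.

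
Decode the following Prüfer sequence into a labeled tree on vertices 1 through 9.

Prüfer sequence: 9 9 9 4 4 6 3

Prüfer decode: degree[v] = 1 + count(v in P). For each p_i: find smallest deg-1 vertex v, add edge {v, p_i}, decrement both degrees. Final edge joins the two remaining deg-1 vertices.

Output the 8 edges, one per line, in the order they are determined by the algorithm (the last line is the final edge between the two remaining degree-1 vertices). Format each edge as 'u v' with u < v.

Answer: 1 9
2 9
5 9
4 7
4 8
4 6
3 6
3 9

Derivation:
Initial degrees: {1:1, 2:1, 3:2, 4:3, 5:1, 6:2, 7:1, 8:1, 9:4}
Step 1: smallest deg-1 vertex = 1, p_1 = 9. Add edge {1,9}. Now deg[1]=0, deg[9]=3.
Step 2: smallest deg-1 vertex = 2, p_2 = 9. Add edge {2,9}. Now deg[2]=0, deg[9]=2.
Step 3: smallest deg-1 vertex = 5, p_3 = 9. Add edge {5,9}. Now deg[5]=0, deg[9]=1.
Step 4: smallest deg-1 vertex = 7, p_4 = 4. Add edge {4,7}. Now deg[7]=0, deg[4]=2.
Step 5: smallest deg-1 vertex = 8, p_5 = 4. Add edge {4,8}. Now deg[8]=0, deg[4]=1.
Step 6: smallest deg-1 vertex = 4, p_6 = 6. Add edge {4,6}. Now deg[4]=0, deg[6]=1.
Step 7: smallest deg-1 vertex = 6, p_7 = 3. Add edge {3,6}. Now deg[6]=0, deg[3]=1.
Final: two remaining deg-1 vertices are 3, 9. Add edge {3,9}.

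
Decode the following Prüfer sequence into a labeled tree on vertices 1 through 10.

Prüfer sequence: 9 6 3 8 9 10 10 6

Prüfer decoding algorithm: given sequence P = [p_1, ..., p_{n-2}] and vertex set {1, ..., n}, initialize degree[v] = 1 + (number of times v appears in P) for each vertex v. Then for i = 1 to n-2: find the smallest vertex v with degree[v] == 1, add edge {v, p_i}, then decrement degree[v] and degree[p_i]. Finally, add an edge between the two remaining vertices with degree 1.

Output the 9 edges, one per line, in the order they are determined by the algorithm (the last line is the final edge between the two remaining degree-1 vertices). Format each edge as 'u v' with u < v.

Answer: 1 9
2 6
3 4
3 8
5 9
7 10
8 10
6 9
6 10

Derivation:
Initial degrees: {1:1, 2:1, 3:2, 4:1, 5:1, 6:3, 7:1, 8:2, 9:3, 10:3}
Step 1: smallest deg-1 vertex = 1, p_1 = 9. Add edge {1,9}. Now deg[1]=0, deg[9]=2.
Step 2: smallest deg-1 vertex = 2, p_2 = 6. Add edge {2,6}. Now deg[2]=0, deg[6]=2.
Step 3: smallest deg-1 vertex = 4, p_3 = 3. Add edge {3,4}. Now deg[4]=0, deg[3]=1.
Step 4: smallest deg-1 vertex = 3, p_4 = 8. Add edge {3,8}. Now deg[3]=0, deg[8]=1.
Step 5: smallest deg-1 vertex = 5, p_5 = 9. Add edge {5,9}. Now deg[5]=0, deg[9]=1.
Step 6: smallest deg-1 vertex = 7, p_6 = 10. Add edge {7,10}. Now deg[7]=0, deg[10]=2.
Step 7: smallest deg-1 vertex = 8, p_7 = 10. Add edge {8,10}. Now deg[8]=0, deg[10]=1.
Step 8: smallest deg-1 vertex = 9, p_8 = 6. Add edge {6,9}. Now deg[9]=0, deg[6]=1.
Final: two remaining deg-1 vertices are 6, 10. Add edge {6,10}.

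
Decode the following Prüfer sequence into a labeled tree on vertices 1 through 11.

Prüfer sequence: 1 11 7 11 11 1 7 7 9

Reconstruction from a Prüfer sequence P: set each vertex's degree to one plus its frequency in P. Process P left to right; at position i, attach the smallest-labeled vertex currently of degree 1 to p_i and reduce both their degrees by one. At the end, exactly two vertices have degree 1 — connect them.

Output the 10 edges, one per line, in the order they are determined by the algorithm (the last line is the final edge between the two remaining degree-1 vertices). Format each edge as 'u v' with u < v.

Answer: 1 2
3 11
4 7
5 11
6 11
1 8
1 7
7 10
7 9
9 11

Derivation:
Initial degrees: {1:3, 2:1, 3:1, 4:1, 5:1, 6:1, 7:4, 8:1, 9:2, 10:1, 11:4}
Step 1: smallest deg-1 vertex = 2, p_1 = 1. Add edge {1,2}. Now deg[2]=0, deg[1]=2.
Step 2: smallest deg-1 vertex = 3, p_2 = 11. Add edge {3,11}. Now deg[3]=0, deg[11]=3.
Step 3: smallest deg-1 vertex = 4, p_3 = 7. Add edge {4,7}. Now deg[4]=0, deg[7]=3.
Step 4: smallest deg-1 vertex = 5, p_4 = 11. Add edge {5,11}. Now deg[5]=0, deg[11]=2.
Step 5: smallest deg-1 vertex = 6, p_5 = 11. Add edge {6,11}. Now deg[6]=0, deg[11]=1.
Step 6: smallest deg-1 vertex = 8, p_6 = 1. Add edge {1,8}. Now deg[8]=0, deg[1]=1.
Step 7: smallest deg-1 vertex = 1, p_7 = 7. Add edge {1,7}. Now deg[1]=0, deg[7]=2.
Step 8: smallest deg-1 vertex = 10, p_8 = 7. Add edge {7,10}. Now deg[10]=0, deg[7]=1.
Step 9: smallest deg-1 vertex = 7, p_9 = 9. Add edge {7,9}. Now deg[7]=0, deg[9]=1.
Final: two remaining deg-1 vertices are 9, 11. Add edge {9,11}.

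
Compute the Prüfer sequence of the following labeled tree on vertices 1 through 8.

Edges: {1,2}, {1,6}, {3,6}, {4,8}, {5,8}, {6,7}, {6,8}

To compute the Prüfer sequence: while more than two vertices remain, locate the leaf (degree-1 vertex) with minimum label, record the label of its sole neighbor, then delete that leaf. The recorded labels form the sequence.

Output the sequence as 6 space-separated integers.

Answer: 1 6 6 8 8 6

Derivation:
Step 1: leaves = {2,3,4,5,7}. Remove smallest leaf 2, emit neighbor 1.
Step 2: leaves = {1,3,4,5,7}. Remove smallest leaf 1, emit neighbor 6.
Step 3: leaves = {3,4,5,7}. Remove smallest leaf 3, emit neighbor 6.
Step 4: leaves = {4,5,7}. Remove smallest leaf 4, emit neighbor 8.
Step 5: leaves = {5,7}. Remove smallest leaf 5, emit neighbor 8.
Step 6: leaves = {7,8}. Remove smallest leaf 7, emit neighbor 6.
Done: 2 vertices remain (6, 8). Sequence = [1 6 6 8 8 6]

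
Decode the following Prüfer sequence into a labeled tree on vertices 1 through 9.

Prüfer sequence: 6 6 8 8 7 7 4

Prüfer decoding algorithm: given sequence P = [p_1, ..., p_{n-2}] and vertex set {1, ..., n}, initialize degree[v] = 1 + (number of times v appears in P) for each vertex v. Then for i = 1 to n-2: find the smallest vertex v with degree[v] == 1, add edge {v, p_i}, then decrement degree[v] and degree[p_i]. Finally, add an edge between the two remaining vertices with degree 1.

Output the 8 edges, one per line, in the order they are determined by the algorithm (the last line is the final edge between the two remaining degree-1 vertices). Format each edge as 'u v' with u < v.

Answer: 1 6
2 6
3 8
5 8
6 7
7 8
4 7
4 9

Derivation:
Initial degrees: {1:1, 2:1, 3:1, 4:2, 5:1, 6:3, 7:3, 8:3, 9:1}
Step 1: smallest deg-1 vertex = 1, p_1 = 6. Add edge {1,6}. Now deg[1]=0, deg[6]=2.
Step 2: smallest deg-1 vertex = 2, p_2 = 6. Add edge {2,6}. Now deg[2]=0, deg[6]=1.
Step 3: smallest deg-1 vertex = 3, p_3 = 8. Add edge {3,8}. Now deg[3]=0, deg[8]=2.
Step 4: smallest deg-1 vertex = 5, p_4 = 8. Add edge {5,8}. Now deg[5]=0, deg[8]=1.
Step 5: smallest deg-1 vertex = 6, p_5 = 7. Add edge {6,7}. Now deg[6]=0, deg[7]=2.
Step 6: smallest deg-1 vertex = 8, p_6 = 7. Add edge {7,8}. Now deg[8]=0, deg[7]=1.
Step 7: smallest deg-1 vertex = 7, p_7 = 4. Add edge {4,7}. Now deg[7]=0, deg[4]=1.
Final: two remaining deg-1 vertices are 4, 9. Add edge {4,9}.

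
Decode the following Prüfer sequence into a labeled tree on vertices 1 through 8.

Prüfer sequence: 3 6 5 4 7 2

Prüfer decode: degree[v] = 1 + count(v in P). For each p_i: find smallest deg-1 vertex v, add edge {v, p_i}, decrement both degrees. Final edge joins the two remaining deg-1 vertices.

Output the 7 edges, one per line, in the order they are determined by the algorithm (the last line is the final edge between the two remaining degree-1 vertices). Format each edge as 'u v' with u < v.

Answer: 1 3
3 6
5 6
4 5
4 7
2 7
2 8

Derivation:
Initial degrees: {1:1, 2:2, 3:2, 4:2, 5:2, 6:2, 7:2, 8:1}
Step 1: smallest deg-1 vertex = 1, p_1 = 3. Add edge {1,3}. Now deg[1]=0, deg[3]=1.
Step 2: smallest deg-1 vertex = 3, p_2 = 6. Add edge {3,6}. Now deg[3]=0, deg[6]=1.
Step 3: smallest deg-1 vertex = 6, p_3 = 5. Add edge {5,6}. Now deg[6]=0, deg[5]=1.
Step 4: smallest deg-1 vertex = 5, p_4 = 4. Add edge {4,5}. Now deg[5]=0, deg[4]=1.
Step 5: smallest deg-1 vertex = 4, p_5 = 7. Add edge {4,7}. Now deg[4]=0, deg[7]=1.
Step 6: smallest deg-1 vertex = 7, p_6 = 2. Add edge {2,7}. Now deg[7]=0, deg[2]=1.
Final: two remaining deg-1 vertices are 2, 8. Add edge {2,8}.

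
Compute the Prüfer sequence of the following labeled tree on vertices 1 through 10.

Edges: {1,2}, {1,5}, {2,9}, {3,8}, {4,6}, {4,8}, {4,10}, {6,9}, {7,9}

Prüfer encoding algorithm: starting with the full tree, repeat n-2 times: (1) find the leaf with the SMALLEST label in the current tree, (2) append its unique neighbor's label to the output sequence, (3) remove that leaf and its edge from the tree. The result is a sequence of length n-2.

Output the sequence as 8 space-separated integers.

Answer: 8 1 2 9 9 4 6 4

Derivation:
Step 1: leaves = {3,5,7,10}. Remove smallest leaf 3, emit neighbor 8.
Step 2: leaves = {5,7,8,10}. Remove smallest leaf 5, emit neighbor 1.
Step 3: leaves = {1,7,8,10}. Remove smallest leaf 1, emit neighbor 2.
Step 4: leaves = {2,7,8,10}. Remove smallest leaf 2, emit neighbor 9.
Step 5: leaves = {7,8,10}. Remove smallest leaf 7, emit neighbor 9.
Step 6: leaves = {8,9,10}. Remove smallest leaf 8, emit neighbor 4.
Step 7: leaves = {9,10}. Remove smallest leaf 9, emit neighbor 6.
Step 8: leaves = {6,10}. Remove smallest leaf 6, emit neighbor 4.
Done: 2 vertices remain (4, 10). Sequence = [8 1 2 9 9 4 6 4]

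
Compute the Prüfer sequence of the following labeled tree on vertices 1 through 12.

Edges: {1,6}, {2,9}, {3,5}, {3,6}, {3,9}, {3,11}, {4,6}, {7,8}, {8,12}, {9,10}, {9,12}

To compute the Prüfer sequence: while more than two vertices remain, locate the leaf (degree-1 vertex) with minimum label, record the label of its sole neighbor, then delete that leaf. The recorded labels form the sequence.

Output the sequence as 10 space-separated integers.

Step 1: leaves = {1,2,4,5,7,10,11}. Remove smallest leaf 1, emit neighbor 6.
Step 2: leaves = {2,4,5,7,10,11}. Remove smallest leaf 2, emit neighbor 9.
Step 3: leaves = {4,5,7,10,11}. Remove smallest leaf 4, emit neighbor 6.
Step 4: leaves = {5,6,7,10,11}. Remove smallest leaf 5, emit neighbor 3.
Step 5: leaves = {6,7,10,11}. Remove smallest leaf 6, emit neighbor 3.
Step 6: leaves = {7,10,11}. Remove smallest leaf 7, emit neighbor 8.
Step 7: leaves = {8,10,11}. Remove smallest leaf 8, emit neighbor 12.
Step 8: leaves = {10,11,12}. Remove smallest leaf 10, emit neighbor 9.
Step 9: leaves = {11,12}. Remove smallest leaf 11, emit neighbor 3.
Step 10: leaves = {3,12}. Remove smallest leaf 3, emit neighbor 9.
Done: 2 vertices remain (9, 12). Sequence = [6 9 6 3 3 8 12 9 3 9]

Answer: 6 9 6 3 3 8 12 9 3 9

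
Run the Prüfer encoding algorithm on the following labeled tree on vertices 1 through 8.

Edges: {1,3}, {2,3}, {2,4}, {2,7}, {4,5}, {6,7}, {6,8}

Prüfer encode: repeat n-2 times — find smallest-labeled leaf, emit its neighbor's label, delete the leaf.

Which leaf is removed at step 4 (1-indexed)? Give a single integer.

Answer: 4

Derivation:
Step 1: current leaves = {1,5,8}. Remove leaf 1 (neighbor: 3).
Step 2: current leaves = {3,5,8}. Remove leaf 3 (neighbor: 2).
Step 3: current leaves = {5,8}. Remove leaf 5 (neighbor: 4).
Step 4: current leaves = {4,8}. Remove leaf 4 (neighbor: 2).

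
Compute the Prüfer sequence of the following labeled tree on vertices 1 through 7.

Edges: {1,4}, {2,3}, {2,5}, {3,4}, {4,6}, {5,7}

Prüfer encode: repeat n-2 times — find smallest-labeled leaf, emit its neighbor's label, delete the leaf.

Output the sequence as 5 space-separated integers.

Answer: 4 4 3 2 5

Derivation:
Step 1: leaves = {1,6,7}. Remove smallest leaf 1, emit neighbor 4.
Step 2: leaves = {6,7}. Remove smallest leaf 6, emit neighbor 4.
Step 3: leaves = {4,7}. Remove smallest leaf 4, emit neighbor 3.
Step 4: leaves = {3,7}. Remove smallest leaf 3, emit neighbor 2.
Step 5: leaves = {2,7}. Remove smallest leaf 2, emit neighbor 5.
Done: 2 vertices remain (5, 7). Sequence = [4 4 3 2 5]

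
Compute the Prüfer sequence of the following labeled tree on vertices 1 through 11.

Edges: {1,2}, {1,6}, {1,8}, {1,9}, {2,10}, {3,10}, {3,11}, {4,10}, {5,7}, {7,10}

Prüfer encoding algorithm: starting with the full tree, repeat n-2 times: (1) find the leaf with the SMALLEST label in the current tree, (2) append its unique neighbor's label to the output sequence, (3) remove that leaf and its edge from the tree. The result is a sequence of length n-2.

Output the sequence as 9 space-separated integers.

Answer: 10 7 1 10 1 1 2 10 3

Derivation:
Step 1: leaves = {4,5,6,8,9,11}. Remove smallest leaf 4, emit neighbor 10.
Step 2: leaves = {5,6,8,9,11}. Remove smallest leaf 5, emit neighbor 7.
Step 3: leaves = {6,7,8,9,11}. Remove smallest leaf 6, emit neighbor 1.
Step 4: leaves = {7,8,9,11}. Remove smallest leaf 7, emit neighbor 10.
Step 5: leaves = {8,9,11}. Remove smallest leaf 8, emit neighbor 1.
Step 6: leaves = {9,11}. Remove smallest leaf 9, emit neighbor 1.
Step 7: leaves = {1,11}. Remove smallest leaf 1, emit neighbor 2.
Step 8: leaves = {2,11}. Remove smallest leaf 2, emit neighbor 10.
Step 9: leaves = {10,11}. Remove smallest leaf 10, emit neighbor 3.
Done: 2 vertices remain (3, 11). Sequence = [10 7 1 10 1 1 2 10 3]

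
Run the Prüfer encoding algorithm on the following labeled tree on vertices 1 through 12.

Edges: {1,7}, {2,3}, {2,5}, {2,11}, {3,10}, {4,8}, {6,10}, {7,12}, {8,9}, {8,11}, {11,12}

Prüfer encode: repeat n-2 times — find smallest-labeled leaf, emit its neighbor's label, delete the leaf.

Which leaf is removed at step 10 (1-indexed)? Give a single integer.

Answer: 2

Derivation:
Step 1: current leaves = {1,4,5,6,9}. Remove leaf 1 (neighbor: 7).
Step 2: current leaves = {4,5,6,7,9}. Remove leaf 4 (neighbor: 8).
Step 3: current leaves = {5,6,7,9}. Remove leaf 5 (neighbor: 2).
Step 4: current leaves = {6,7,9}. Remove leaf 6 (neighbor: 10).
Step 5: current leaves = {7,9,10}. Remove leaf 7 (neighbor: 12).
Step 6: current leaves = {9,10,12}. Remove leaf 9 (neighbor: 8).
Step 7: current leaves = {8,10,12}. Remove leaf 8 (neighbor: 11).
Step 8: current leaves = {10,12}. Remove leaf 10 (neighbor: 3).
Step 9: current leaves = {3,12}. Remove leaf 3 (neighbor: 2).
Step 10: current leaves = {2,12}. Remove leaf 2 (neighbor: 11).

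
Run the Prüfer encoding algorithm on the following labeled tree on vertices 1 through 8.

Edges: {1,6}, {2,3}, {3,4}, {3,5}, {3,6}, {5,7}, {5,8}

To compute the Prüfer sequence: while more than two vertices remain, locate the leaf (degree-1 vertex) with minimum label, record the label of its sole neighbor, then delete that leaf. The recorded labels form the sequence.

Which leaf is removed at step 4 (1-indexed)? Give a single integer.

Step 1: current leaves = {1,2,4,7,8}. Remove leaf 1 (neighbor: 6).
Step 2: current leaves = {2,4,6,7,8}. Remove leaf 2 (neighbor: 3).
Step 3: current leaves = {4,6,7,8}. Remove leaf 4 (neighbor: 3).
Step 4: current leaves = {6,7,8}. Remove leaf 6 (neighbor: 3).

Answer: 6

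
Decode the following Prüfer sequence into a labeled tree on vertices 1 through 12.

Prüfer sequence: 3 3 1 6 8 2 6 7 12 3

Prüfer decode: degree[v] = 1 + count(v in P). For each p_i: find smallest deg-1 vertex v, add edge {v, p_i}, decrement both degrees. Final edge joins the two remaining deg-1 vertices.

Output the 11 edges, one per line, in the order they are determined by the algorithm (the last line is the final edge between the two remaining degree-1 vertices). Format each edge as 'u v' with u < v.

Answer: 3 4
3 5
1 9
1 6
8 10
2 8
2 6
6 7
7 12
3 11
3 12

Derivation:
Initial degrees: {1:2, 2:2, 3:4, 4:1, 5:1, 6:3, 7:2, 8:2, 9:1, 10:1, 11:1, 12:2}
Step 1: smallest deg-1 vertex = 4, p_1 = 3. Add edge {3,4}. Now deg[4]=0, deg[3]=3.
Step 2: smallest deg-1 vertex = 5, p_2 = 3. Add edge {3,5}. Now deg[5]=0, deg[3]=2.
Step 3: smallest deg-1 vertex = 9, p_3 = 1. Add edge {1,9}. Now deg[9]=0, deg[1]=1.
Step 4: smallest deg-1 vertex = 1, p_4 = 6. Add edge {1,6}. Now deg[1]=0, deg[6]=2.
Step 5: smallest deg-1 vertex = 10, p_5 = 8. Add edge {8,10}. Now deg[10]=0, deg[8]=1.
Step 6: smallest deg-1 vertex = 8, p_6 = 2. Add edge {2,8}. Now deg[8]=0, deg[2]=1.
Step 7: smallest deg-1 vertex = 2, p_7 = 6. Add edge {2,6}. Now deg[2]=0, deg[6]=1.
Step 8: smallest deg-1 vertex = 6, p_8 = 7. Add edge {6,7}. Now deg[6]=0, deg[7]=1.
Step 9: smallest deg-1 vertex = 7, p_9 = 12. Add edge {7,12}. Now deg[7]=0, deg[12]=1.
Step 10: smallest deg-1 vertex = 11, p_10 = 3. Add edge {3,11}. Now deg[11]=0, deg[3]=1.
Final: two remaining deg-1 vertices are 3, 12. Add edge {3,12}.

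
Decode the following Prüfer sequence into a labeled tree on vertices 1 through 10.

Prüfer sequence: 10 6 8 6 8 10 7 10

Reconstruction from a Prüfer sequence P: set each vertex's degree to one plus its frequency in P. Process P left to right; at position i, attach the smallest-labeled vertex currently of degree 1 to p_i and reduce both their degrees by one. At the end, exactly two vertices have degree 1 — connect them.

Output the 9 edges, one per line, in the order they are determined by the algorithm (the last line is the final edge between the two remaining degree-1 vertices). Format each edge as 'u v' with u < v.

Answer: 1 10
2 6
3 8
4 6
5 8
6 10
7 8
7 10
9 10

Derivation:
Initial degrees: {1:1, 2:1, 3:1, 4:1, 5:1, 6:3, 7:2, 8:3, 9:1, 10:4}
Step 1: smallest deg-1 vertex = 1, p_1 = 10. Add edge {1,10}. Now deg[1]=0, deg[10]=3.
Step 2: smallest deg-1 vertex = 2, p_2 = 6. Add edge {2,6}. Now deg[2]=0, deg[6]=2.
Step 3: smallest deg-1 vertex = 3, p_3 = 8. Add edge {3,8}. Now deg[3]=0, deg[8]=2.
Step 4: smallest deg-1 vertex = 4, p_4 = 6. Add edge {4,6}. Now deg[4]=0, deg[6]=1.
Step 5: smallest deg-1 vertex = 5, p_5 = 8. Add edge {5,8}. Now deg[5]=0, deg[8]=1.
Step 6: smallest deg-1 vertex = 6, p_6 = 10. Add edge {6,10}. Now deg[6]=0, deg[10]=2.
Step 7: smallest deg-1 vertex = 8, p_7 = 7. Add edge {7,8}. Now deg[8]=0, deg[7]=1.
Step 8: smallest deg-1 vertex = 7, p_8 = 10. Add edge {7,10}. Now deg[7]=0, deg[10]=1.
Final: two remaining deg-1 vertices are 9, 10. Add edge {9,10}.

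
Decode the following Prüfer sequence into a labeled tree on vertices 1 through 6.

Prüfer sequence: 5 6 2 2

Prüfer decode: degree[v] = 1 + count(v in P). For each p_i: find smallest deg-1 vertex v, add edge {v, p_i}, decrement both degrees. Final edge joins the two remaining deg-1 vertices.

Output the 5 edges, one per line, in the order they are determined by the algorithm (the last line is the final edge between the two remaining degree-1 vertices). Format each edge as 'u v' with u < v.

Answer: 1 5
3 6
2 4
2 5
2 6

Derivation:
Initial degrees: {1:1, 2:3, 3:1, 4:1, 5:2, 6:2}
Step 1: smallest deg-1 vertex = 1, p_1 = 5. Add edge {1,5}. Now deg[1]=0, deg[5]=1.
Step 2: smallest deg-1 vertex = 3, p_2 = 6. Add edge {3,6}. Now deg[3]=0, deg[6]=1.
Step 3: smallest deg-1 vertex = 4, p_3 = 2. Add edge {2,4}. Now deg[4]=0, deg[2]=2.
Step 4: smallest deg-1 vertex = 5, p_4 = 2. Add edge {2,5}. Now deg[5]=0, deg[2]=1.
Final: two remaining deg-1 vertices are 2, 6. Add edge {2,6}.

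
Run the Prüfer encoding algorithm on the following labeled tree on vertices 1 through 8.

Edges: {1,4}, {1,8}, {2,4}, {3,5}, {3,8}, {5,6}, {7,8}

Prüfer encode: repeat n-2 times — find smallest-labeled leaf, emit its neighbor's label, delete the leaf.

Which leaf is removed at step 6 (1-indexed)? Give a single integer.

Answer: 3

Derivation:
Step 1: current leaves = {2,6,7}. Remove leaf 2 (neighbor: 4).
Step 2: current leaves = {4,6,7}. Remove leaf 4 (neighbor: 1).
Step 3: current leaves = {1,6,7}. Remove leaf 1 (neighbor: 8).
Step 4: current leaves = {6,7}. Remove leaf 6 (neighbor: 5).
Step 5: current leaves = {5,7}. Remove leaf 5 (neighbor: 3).
Step 6: current leaves = {3,7}. Remove leaf 3 (neighbor: 8).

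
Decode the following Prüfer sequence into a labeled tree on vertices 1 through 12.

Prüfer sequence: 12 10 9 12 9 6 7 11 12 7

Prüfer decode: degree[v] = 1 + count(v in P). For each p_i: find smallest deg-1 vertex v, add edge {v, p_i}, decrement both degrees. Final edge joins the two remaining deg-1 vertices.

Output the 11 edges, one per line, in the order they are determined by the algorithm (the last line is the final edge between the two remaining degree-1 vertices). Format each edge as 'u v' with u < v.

Answer: 1 12
2 10
3 9
4 12
5 9
6 8
6 7
9 11
10 12
7 11
7 12

Derivation:
Initial degrees: {1:1, 2:1, 3:1, 4:1, 5:1, 6:2, 7:3, 8:1, 9:3, 10:2, 11:2, 12:4}
Step 1: smallest deg-1 vertex = 1, p_1 = 12. Add edge {1,12}. Now deg[1]=0, deg[12]=3.
Step 2: smallest deg-1 vertex = 2, p_2 = 10. Add edge {2,10}. Now deg[2]=0, deg[10]=1.
Step 3: smallest deg-1 vertex = 3, p_3 = 9. Add edge {3,9}. Now deg[3]=0, deg[9]=2.
Step 4: smallest deg-1 vertex = 4, p_4 = 12. Add edge {4,12}. Now deg[4]=0, deg[12]=2.
Step 5: smallest deg-1 vertex = 5, p_5 = 9. Add edge {5,9}. Now deg[5]=0, deg[9]=1.
Step 6: smallest deg-1 vertex = 8, p_6 = 6. Add edge {6,8}. Now deg[8]=0, deg[6]=1.
Step 7: smallest deg-1 vertex = 6, p_7 = 7. Add edge {6,7}. Now deg[6]=0, deg[7]=2.
Step 8: smallest deg-1 vertex = 9, p_8 = 11. Add edge {9,11}. Now deg[9]=0, deg[11]=1.
Step 9: smallest deg-1 vertex = 10, p_9 = 12. Add edge {10,12}. Now deg[10]=0, deg[12]=1.
Step 10: smallest deg-1 vertex = 11, p_10 = 7. Add edge {7,11}. Now deg[11]=0, deg[7]=1.
Final: two remaining deg-1 vertices are 7, 12. Add edge {7,12}.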